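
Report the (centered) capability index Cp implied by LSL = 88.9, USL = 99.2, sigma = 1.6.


Cp = (USL - LSL) / (6 * sigma)
= (99.2 - 88.9) / (6 * 1.6)
= 10.3000 / 9.6000
= 1.0729

1.0729


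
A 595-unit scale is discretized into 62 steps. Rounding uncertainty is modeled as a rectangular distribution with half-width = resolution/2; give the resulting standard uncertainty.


resolution = range / divisions
resolution = 595 / 62 = 9.5967742
u_res = resolution / (2*sqrt(3))
u_res = 9.5967742 / 3.4641016
u_res = 2.7704

2.7704


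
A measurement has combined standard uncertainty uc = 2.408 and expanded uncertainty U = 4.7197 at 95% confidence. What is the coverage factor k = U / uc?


k = U / uc
k = 4.7197 / 2.408
k = 1.96

1.96


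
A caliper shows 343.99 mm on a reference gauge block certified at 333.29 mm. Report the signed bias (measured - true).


Systematic error = measured - true
= 343.99 - 333.29
= 10.7000

10.7000


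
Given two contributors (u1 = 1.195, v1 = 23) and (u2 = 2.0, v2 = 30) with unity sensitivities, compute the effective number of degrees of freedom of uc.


uc = sqrt(u1^2 + u2^2) = sqrt(1.195^2 + 2.0^2) = 2.3298122
v_eff = uc^4 / (u1^4/v1 + u2^4/v2)
= 2.3298122^4 / (1.195^4/23 + 2.0^4/30)
= 29.463454 / 0.62199661
v_eff = 47.3692

47.3692


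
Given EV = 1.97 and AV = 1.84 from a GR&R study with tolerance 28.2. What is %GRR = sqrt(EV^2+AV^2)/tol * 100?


GRR = sqrt(EV^2 + AV^2) = sqrt(1.97^2 + 1.84^2) = 2.6956446
%GRR = GRR / tol * 100 = 2.6956446 / 28.2 * 100
%GRR = 9.5590

9.5590


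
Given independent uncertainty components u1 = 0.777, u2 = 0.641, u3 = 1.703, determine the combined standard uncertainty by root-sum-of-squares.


uc = sqrt(0.777^2 + 0.641^2 + 1.703^2)
uc = sqrt(3.914819)
uc = 1.9786

1.9786


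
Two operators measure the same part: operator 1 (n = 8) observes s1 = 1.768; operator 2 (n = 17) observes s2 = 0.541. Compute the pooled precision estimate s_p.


s_p = sqrt(((n1-1)*s1^2 + (n2-1)*s2^2) / (n1+n2-2))
numerator = (8-1)*1.768^2 + (17-1)*0.541^2 = 21.880768 + 4.682896 = 26.563664
denominator = 8 + 17 - 2 = 23
s_p^2 = 26.563664 / 23 = 1.1549419
s_p = sqrt(1.1549419) = 1.0747

1.0747


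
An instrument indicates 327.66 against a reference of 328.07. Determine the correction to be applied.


Correction = standard - reading
= 328.07 - 327.66
= 0.4100

0.4100


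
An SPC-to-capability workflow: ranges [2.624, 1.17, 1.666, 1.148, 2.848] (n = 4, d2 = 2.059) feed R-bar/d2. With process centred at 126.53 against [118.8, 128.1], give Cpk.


R_bar = (2.624 + 1.17 + 1.666 + 1.148 + 2.848) / 5 = 1.8912
sigma = R_bar / d2 = 1.8912 / 2.059 = 0.91850413
Cp = (USL - LSL)/(6*sigma) = (128.1 - 118.8)/(6*0.91850413) = 1.6875
Cpu = (128.1 - 126.53)/(3*0.91850413) = 0.5698
Cpl = (126.53 - 118.8)/(3*0.91850413) = 2.8053
Cpk = min(Cpu, Cpl) = 0.5698

0.5698


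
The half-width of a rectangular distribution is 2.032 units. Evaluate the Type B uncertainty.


u_B = half_width / sqrt(3)
u_B = 2.032 / 1.7320508
u_B = 1.1732

1.1732


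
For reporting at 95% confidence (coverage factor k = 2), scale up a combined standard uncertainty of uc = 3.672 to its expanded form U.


U = k * uc
U = 2 * 3.672
U = 7.3440

7.3440


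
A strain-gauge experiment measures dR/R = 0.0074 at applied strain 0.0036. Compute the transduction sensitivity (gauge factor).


GF = (dR/R) / epsilon
= 0.0074 / 0.0036
= 2.0556

2.0556


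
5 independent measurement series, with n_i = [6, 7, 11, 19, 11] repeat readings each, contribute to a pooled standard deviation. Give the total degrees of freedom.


nu = sum_i (n_i - 1)
nu = ((6 - 1) + (7 - 1) + (11 - 1) + (19 - 1) + (11 - 1))
nu = 5 + 6 + 10 + 18 + 10
nu = 49

49


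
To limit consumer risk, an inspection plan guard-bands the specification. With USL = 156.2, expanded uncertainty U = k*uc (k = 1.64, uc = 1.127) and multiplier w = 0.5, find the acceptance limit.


U = k * uc = 1.64 * 1.127 = 1.84828
guard band g = w * U = 0.5 * 1.84828 = 0.92414
AL = USL - g = 156.2 - 0.92414
AL = 155.2759

155.2759


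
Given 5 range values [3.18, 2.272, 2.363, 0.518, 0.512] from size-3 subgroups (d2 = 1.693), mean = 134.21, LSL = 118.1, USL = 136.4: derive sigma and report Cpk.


R_bar = (3.18 + 2.272 + 2.363 + 0.518 + 0.512) / 5 = 1.769
sigma = R_bar / d2 = 1.769 / 1.693 = 1.0448907
Cp = (USL - LSL)/(6*sigma) = (136.4 - 118.1)/(6*1.0448907) = 2.9190
Cpu = (136.4 - 134.21)/(3*1.0448907) = 0.6986
Cpl = (134.21 - 118.1)/(3*1.0448907) = 5.1393
Cpk = min(Cpu, Cpl) = 0.6986

0.6986


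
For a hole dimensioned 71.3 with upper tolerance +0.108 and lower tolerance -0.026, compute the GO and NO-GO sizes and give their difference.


GO = nominal - lower_tol (smallest hole = maximum material condition)
GO = 71.3 - 0.026 = 71.274
NO-GO = nominal + upper_tol (largest hole = least material condition)
NO-GO = 71.3 + 0.108 = 71.408
spread = NO-GO - GO = 71.408 - 71.274 = 0.1340

0.1340


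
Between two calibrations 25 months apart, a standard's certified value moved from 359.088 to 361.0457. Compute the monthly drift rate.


rate = (v2 - v1) / months
= (361.0457 - 359.088) / 25
= 1.9577 / 25
= 0.0783

0.0783


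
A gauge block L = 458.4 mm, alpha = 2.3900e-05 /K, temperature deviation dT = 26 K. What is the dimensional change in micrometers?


dL = L * alpha * dT
= 458.4 * 2.3900e-05 * 26
= 0.2848498 mm
dL_um = 0.2848498 * 1000 = 284.8498 um

284.8498


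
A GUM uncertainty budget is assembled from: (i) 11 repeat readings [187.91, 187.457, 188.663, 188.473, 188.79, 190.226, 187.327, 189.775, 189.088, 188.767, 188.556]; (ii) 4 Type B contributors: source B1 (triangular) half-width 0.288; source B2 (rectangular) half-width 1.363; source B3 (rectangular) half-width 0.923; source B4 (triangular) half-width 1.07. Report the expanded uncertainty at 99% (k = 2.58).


mean = (187.91 + 187.457 + 188.663 + 188.473 + 188.79 + 190.226 + 187.327 + 189.775 + 189.088 + 188.767 + 188.556) / 11 = 188.6392727
s = sqrt(sum((x - mean)^2)/(n-1)) = 0.87947599
u_A = s / sqrt(n) = 0.87947599 / sqrt(11) = 0.26517199
u_B1 = 0.288 / sqrt(6) = 0.11757551
u_B2 = 1.363 / sqrt(3) = 0.78692842
u_B3 = 0.923 / sqrt(3) = 0.5328943
u_B4 = 1.07 / sqrt(6) = 0.43682567
uc = sqrt(0.26517199^2 + 0.11757551^2 + 0.78692842^2 + 0.5328943^2 + 0.43682567^2) = 1.0854444
U = k * uc = 2.58 * 1.0854444
U = 2.8004

2.8004


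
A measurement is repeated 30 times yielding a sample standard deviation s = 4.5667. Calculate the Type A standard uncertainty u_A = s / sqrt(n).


u_A = s / sqrt(n)
u_A = 4.5667 / sqrt(30)
u_A = 4.5667 / 5.4772256
u_A = 0.8338

0.8338


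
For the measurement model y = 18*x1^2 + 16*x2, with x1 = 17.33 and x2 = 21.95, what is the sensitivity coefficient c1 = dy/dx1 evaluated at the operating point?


y = 18*x1^2 + 16*x2
dy/dx1 = 2*18*x1
Evaluate at x1 = 17.33: c1 = 36 * 17.33
c1 = 623.8800

623.8800


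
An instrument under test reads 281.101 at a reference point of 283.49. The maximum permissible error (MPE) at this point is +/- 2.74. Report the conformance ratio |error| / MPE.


e = indication - reference = 281.101 - 283.49 = -2.3890
|e| = 2.3890
ratio = |e| / MPE = 2.3890 / 2.74
ratio = 0.8719

0.8719


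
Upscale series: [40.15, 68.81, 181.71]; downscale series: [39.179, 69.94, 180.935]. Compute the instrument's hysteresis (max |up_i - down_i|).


|40.15 - 39.179| = 0.9710
|68.81 - 69.94| = 1.1300
|181.71 - 180.935| = 0.7750
hysteresis = max(diffs) = 1.1300

1.1300


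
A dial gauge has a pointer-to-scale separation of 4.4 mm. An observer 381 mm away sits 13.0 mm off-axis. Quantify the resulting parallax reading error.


error = h * offset / d
= 4.4 * 13.0 / 381
= 0.1501

0.1501


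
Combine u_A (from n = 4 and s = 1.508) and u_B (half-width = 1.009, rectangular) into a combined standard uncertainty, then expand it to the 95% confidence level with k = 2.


u_A = s / sqrt(n) = 1.508 / sqrt(4) = 0.754
u_B = half_width / sqrt(3) = 1.009 / sqrt(3) = 0.58254642
uc = sqrt(u_A^2 + u_B^2) = sqrt(0.754^2 + 0.58254642^2) = 0.95282545
U = k * uc = 2 * 0.95282545
U = 1.9057

1.9057


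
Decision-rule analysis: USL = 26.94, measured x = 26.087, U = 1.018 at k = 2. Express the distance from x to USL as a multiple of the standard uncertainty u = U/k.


u = U / k = 1.018 / 2 = 0.509
margin = |USL - x| = |26.94 - 26.087| = 0.853
z = margin / u = 0.853 / 0.509
z = 1.6758

1.6758


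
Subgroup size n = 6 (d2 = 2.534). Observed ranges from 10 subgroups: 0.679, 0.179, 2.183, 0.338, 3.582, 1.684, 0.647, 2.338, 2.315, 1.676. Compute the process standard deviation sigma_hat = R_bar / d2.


R_bar = (0.679 + 0.179 + 2.183 + 0.338 + 3.582 + 1.684 + 0.647 + 2.338 + 2.315 + 1.676) / 10
R_bar = 15.621 / 10 = 1.5621
sigma_hat = R_bar / d2 = 1.5621 / 2.534 = 0.6165

0.6165


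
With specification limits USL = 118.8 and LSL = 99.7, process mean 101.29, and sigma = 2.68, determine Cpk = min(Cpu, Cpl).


Cpu = (USL - mean) / (3*sigma) = (118.8 - 101.29) / (3*2.68) = 2.1779
Cpl = (mean - LSL) / (3*sigma) = (101.29 - 99.7) / (3*2.68) = 0.1978
Cpk = min(Cpu, Cpl) = 0.1978

0.1978


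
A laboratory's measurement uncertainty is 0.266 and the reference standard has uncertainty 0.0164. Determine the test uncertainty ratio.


TUR = u_lab / u_ref
= 0.266 / 0.0164
= 16.2195

16.2195


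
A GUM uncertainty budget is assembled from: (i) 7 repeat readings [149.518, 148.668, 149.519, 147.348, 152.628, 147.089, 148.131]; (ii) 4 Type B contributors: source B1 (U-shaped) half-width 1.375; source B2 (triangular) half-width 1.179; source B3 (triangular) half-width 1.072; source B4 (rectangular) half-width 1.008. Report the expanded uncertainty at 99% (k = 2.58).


mean = (149.518 + 148.668 + 149.519 + 147.348 + 152.628 + 147.089 + 148.131) / 7 = 148.9858571
s = sqrt(sum((x - mean)^2)/(n-1)) = 1.8683807
u_A = s / sqrt(n) = 1.8683807 / sqrt(7) = 0.70618153
u_B1 = 1.375 / sqrt(2) = 0.97227182
u_B2 = 1.179 / sqrt(6) = 0.48132473
u_B3 = 1.072 / sqrt(6) = 0.43764217
u_B4 = 1.008 / sqrt(3) = 0.58196907
uc = sqrt(0.70618153^2 + 0.97227182^2 + 0.48132473^2 + 0.43764217^2 + 0.58196907^2) = 1.4852262
U = k * uc = 2.58 * 1.4852262
U = 3.8319

3.8319


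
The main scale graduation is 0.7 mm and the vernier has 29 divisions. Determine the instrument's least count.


LC = MSD / n_div
= 0.7 / 29
= 0.0241

0.0241


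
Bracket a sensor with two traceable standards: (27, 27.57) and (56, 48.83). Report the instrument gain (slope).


slope = (y2 - y1) / (x2 - x1)
= (48.83 - 27.57) / (56 - 27)
= 21.2600 / 29
= 0.7331

0.7331


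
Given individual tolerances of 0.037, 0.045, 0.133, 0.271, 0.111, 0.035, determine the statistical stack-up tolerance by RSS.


RSS = sqrt(0.037^2 + 0.045^2 + 0.133^2 + 0.271^2 + 0.111^2 + 0.035^2)
= sqrt(0.10807)
= 0.3287

0.3287


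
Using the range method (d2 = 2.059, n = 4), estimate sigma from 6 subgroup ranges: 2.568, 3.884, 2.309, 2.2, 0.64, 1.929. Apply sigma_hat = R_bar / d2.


R_bar = (2.568 + 3.884 + 2.309 + 2.2 + 0.64 + 1.929) / 6
R_bar = 13.53 / 6 = 2.255
sigma_hat = R_bar / d2 = 2.255 / 2.059 = 1.0952

1.0952


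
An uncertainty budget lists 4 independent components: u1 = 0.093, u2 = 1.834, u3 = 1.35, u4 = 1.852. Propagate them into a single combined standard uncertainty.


uc = sqrt(0.093^2 + 1.834^2 + 1.35^2 + 1.852^2)
uc = sqrt(8.624609)
uc = 2.9368

2.9368


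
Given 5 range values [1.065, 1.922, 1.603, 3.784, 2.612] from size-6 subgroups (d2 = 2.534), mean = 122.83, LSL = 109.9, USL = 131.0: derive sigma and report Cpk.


R_bar = (1.065 + 1.922 + 1.603 + 3.784 + 2.612) / 5 = 2.1972
sigma = R_bar / d2 = 2.1972 / 2.534 = 0.86708761
Cp = (USL - LSL)/(6*sigma) = (131.0 - 109.9)/(6*0.86708761) = 4.0557
Cpu = (131.0 - 122.83)/(3*0.86708761) = 3.1408
Cpl = (122.83 - 109.9)/(3*0.86708761) = 4.9707
Cpk = min(Cpu, Cpl) = 3.1408

3.1408


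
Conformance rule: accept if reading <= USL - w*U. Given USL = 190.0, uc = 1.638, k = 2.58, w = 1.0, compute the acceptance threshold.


U = k * uc = 2.58 * 1.638 = 4.22604
guard band g = w * U = 1.0 * 4.22604 = 4.22604
AL = USL - g = 190.0 - 4.22604
AL = 185.7740

185.7740


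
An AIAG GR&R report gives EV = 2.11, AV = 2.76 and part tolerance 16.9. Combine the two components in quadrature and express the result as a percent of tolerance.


GRR = sqrt(EV^2 + AV^2) = sqrt(2.11^2 + 2.76^2) = 3.4741474
%GRR = GRR / tol * 100 = 3.4741474 / 16.9 * 100
%GRR = 20.5571

20.5571


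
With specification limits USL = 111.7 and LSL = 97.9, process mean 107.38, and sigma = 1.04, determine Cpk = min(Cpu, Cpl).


Cpu = (USL - mean) / (3*sigma) = (111.7 - 107.38) / (3*1.04) = 1.3846
Cpl = (mean - LSL) / (3*sigma) = (107.38 - 97.9) / (3*1.04) = 3.0385
Cpk = min(Cpu, Cpl) = 1.3846

1.3846


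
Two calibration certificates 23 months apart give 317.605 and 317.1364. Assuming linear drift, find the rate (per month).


rate = (v2 - v1) / months
= (317.1364 - 317.605) / 23
= -0.4686 / 23
= -0.0204

-0.0204


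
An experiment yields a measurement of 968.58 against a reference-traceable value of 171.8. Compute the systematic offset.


Systematic error = measured - true
= 968.58 - 171.8
= 796.7800

796.7800


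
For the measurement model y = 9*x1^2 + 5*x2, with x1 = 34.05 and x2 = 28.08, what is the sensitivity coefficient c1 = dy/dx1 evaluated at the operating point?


y = 9*x1^2 + 5*x2
dy/dx1 = 2*9*x1
Evaluate at x1 = 34.05: c1 = 18 * 34.05
c1 = 612.9000

612.9000


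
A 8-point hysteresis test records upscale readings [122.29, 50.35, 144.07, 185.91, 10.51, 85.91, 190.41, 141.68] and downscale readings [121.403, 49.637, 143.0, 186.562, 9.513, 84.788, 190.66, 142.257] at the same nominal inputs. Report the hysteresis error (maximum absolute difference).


|122.29 - 121.403| = 0.8870
|50.35 - 49.637| = 0.7130
|144.07 - 143.0| = 1.0700
|185.91 - 186.562| = 0.6520
|10.51 - 9.513| = 0.9970
|85.91 - 84.788| = 1.1220
|190.41 - 190.66| = 0.2500
|141.68 - 142.257| = 0.5770
hysteresis = max(diffs) = 1.1220

1.1220


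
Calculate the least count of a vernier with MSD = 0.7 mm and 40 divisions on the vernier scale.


LC = MSD / n_div
= 0.7 / 40
= 0.0175

0.0175


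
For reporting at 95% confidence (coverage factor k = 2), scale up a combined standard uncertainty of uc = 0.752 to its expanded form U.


U = k * uc
U = 2 * 0.752
U = 1.5040

1.5040


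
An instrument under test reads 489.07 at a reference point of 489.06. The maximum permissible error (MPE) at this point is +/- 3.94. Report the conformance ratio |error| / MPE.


e = indication - reference = 489.07 - 489.06 = 0.0100
|e| = 0.0100
ratio = |e| / MPE = 0.0100 / 3.94
ratio = 0.0025

0.0025


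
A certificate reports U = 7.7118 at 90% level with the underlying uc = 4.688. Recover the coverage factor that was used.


k = U / uc
k = 7.7118 / 4.688
k = 1.645

1.645


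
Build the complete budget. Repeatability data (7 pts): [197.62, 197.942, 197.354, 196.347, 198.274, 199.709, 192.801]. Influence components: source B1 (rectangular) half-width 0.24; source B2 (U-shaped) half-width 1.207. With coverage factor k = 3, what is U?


mean = (197.62 + 197.942 + 197.354 + 196.347 + 198.274 + 199.709 + 192.801) / 7 = 197.1495714
s = sqrt(sum((x - mean)^2)/(n-1)) = 2.1702629
u_A = s / sqrt(n) = 2.1702629 / sqrt(7) = 0.82028227
u_B1 = 0.24 / sqrt(3) = 0.13856406
u_B2 = 1.207 / sqrt(2) = 0.85347788
uc = sqrt(0.82028227^2 + 0.13856406^2 + 0.85347788^2) = 1.1918421
U = k * uc = 3 * 1.1918421
U = 3.5755

3.5755


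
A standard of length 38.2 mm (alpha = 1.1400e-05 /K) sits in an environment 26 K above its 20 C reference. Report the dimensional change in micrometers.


dL = L * alpha * dT
= 38.2 * 1.1400e-05 * 26
= 0.0113225 mm
dL_um = 0.0113225 * 1000 = 11.3225 um

11.3225


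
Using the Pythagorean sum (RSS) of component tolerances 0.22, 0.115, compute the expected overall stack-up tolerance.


RSS = sqrt(0.22^2 + 0.115^2)
= sqrt(0.061625)
= 0.2482

0.2482


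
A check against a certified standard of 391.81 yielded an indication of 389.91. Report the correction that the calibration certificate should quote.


Correction = standard - reading
= 391.81 - 389.91
= 1.9000

1.9000


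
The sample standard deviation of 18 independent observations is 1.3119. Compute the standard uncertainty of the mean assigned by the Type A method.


u_A = s / sqrt(n)
u_A = 1.3119 / sqrt(18)
u_A = 1.3119 / 4.2426407
u_A = 0.3092

0.3092


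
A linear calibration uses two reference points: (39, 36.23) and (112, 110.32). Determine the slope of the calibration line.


slope = (y2 - y1) / (x2 - x1)
= (110.32 - 36.23) / (112 - 39)
= 74.0900 / 73
= 1.0149

1.0149


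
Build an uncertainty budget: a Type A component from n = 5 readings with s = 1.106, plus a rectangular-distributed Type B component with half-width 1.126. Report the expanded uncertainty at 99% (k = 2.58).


u_A = s / sqrt(n) = 1.106 / sqrt(5) = 0.49461824
u_B = half_width / sqrt(3) = 1.126 / sqrt(3) = 0.6500964
uc = sqrt(u_A^2 + u_B^2) = sqrt(0.49461824^2 + 0.6500964^2) = 0.81686751
U = k * uc = 2.58 * 0.81686751
U = 2.1075

2.1075


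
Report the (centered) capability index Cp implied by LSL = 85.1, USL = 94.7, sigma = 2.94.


Cp = (USL - LSL) / (6 * sigma)
= (94.7 - 85.1) / (6 * 2.94)
= 9.6000 / 17.6400
= 0.5442

0.5442


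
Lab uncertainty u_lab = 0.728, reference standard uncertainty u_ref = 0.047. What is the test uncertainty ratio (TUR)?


TUR = u_lab / u_ref
= 0.728 / 0.047
= 15.4894

15.4894


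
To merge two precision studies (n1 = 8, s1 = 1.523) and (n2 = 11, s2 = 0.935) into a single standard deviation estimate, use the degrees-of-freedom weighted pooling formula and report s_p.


s_p = sqrt(((n1-1)*s1^2 + (n2-1)*s2^2) / (n1+n2-2))
numerator = (8-1)*1.523^2 + (11-1)*0.935^2 = 16.236703 + 8.74225 = 24.978953
denominator = 8 + 11 - 2 = 17
s_p^2 = 24.978953 / 17 = 1.4693502
s_p = sqrt(1.4693502) = 1.2122

1.2122


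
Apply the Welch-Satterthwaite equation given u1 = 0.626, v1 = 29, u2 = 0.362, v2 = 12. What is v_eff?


uc = sqrt(u1^2 + u2^2) = sqrt(0.626^2 + 0.362^2) = 0.72313208
v_eff = uc^4 / (u1^4/v1 + u2^4/v2)
= 0.72313208^4 / (0.626^4/29 + 0.362^4/12)
= 0.27344533 / 0.006726451
v_eff = 40.6522

40.6522


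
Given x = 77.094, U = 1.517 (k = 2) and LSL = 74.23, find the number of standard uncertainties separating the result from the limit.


u = U / k = 1.517 / 2 = 0.7585
margin = |LSL - x| = |74.23 - 77.094| = 2.864
z = margin / u = 2.864 / 0.7585
z = 3.7759

3.7759


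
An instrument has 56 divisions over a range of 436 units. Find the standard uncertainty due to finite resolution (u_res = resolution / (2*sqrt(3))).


resolution = range / divisions
resolution = 436 / 56 = 7.7857143
u_res = resolution / (2*sqrt(3))
u_res = 7.7857143 / 3.4641016
u_res = 2.2475

2.2475


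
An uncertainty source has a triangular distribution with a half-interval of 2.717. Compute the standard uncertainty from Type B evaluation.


u_B = half_width / sqrt(6)
u_B = 2.717 / 2.4494897
u_B = 1.1092

1.1092


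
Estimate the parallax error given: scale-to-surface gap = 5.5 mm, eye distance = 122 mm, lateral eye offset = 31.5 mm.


error = h * offset / d
= 5.5 * 31.5 / 122
= 1.4201

1.4201


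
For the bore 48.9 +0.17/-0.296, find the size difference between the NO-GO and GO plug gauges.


GO = nominal - lower_tol (smallest hole = maximum material condition)
GO = 48.9 - 0.296 = 48.604
NO-GO = nominal + upper_tol (largest hole = least material condition)
NO-GO = 48.9 + 0.17 = 49.07
spread = NO-GO - GO = 49.07 - 48.604 = 0.4660

0.4660


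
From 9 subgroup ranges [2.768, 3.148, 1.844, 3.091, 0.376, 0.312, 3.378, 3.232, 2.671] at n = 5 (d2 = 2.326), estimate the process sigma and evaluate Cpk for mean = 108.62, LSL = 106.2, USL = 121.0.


R_bar = (2.768 + 3.148 + 1.844 + 3.091 + 0.376 + 0.312 + 3.378 + 3.232 + 2.671) / 9 = 2.3133333
sigma = R_bar / d2 = 2.3133333 / 2.326 = 0.9945543
Cp = (USL - LSL)/(6*sigma) = (121.0 - 106.2)/(6*0.9945543) = 2.4802
Cpu = (121.0 - 108.62)/(3*0.9945543) = 4.1493
Cpl = (108.62 - 106.2)/(3*0.9945543) = 0.8111
Cpk = min(Cpu, Cpl) = 0.8111

0.8111


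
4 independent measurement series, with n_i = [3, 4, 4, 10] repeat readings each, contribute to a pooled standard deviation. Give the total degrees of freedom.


nu = sum_i (n_i - 1)
nu = ((3 - 1) + (4 - 1) + (4 - 1) + (10 - 1))
nu = 2 + 3 + 3 + 9
nu = 17

17


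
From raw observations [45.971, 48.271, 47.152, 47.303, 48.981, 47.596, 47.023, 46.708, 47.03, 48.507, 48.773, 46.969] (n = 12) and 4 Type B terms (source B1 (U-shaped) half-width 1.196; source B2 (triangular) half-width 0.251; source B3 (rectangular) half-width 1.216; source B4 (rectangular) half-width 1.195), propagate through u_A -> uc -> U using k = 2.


mean = (45.971 + 48.271 + 47.152 + 47.303 + 48.981 + 47.596 + 47.023 + 46.708 + 47.03 + 48.507 + 48.773 + 46.969) / 12 = 47.52366667
s = sqrt(sum((x - mean)^2)/(n-1)) = 0.91851078
u_A = s / sqrt(n) = 0.91851078 / sqrt(12) = 0.26515122
u_B1 = 1.196 / sqrt(2) = 0.84569971
u_B2 = 0.251 / sqrt(6) = 0.10247032
u_B3 = 1.216 / sqrt(3) = 0.70205793
u_B4 = 1.195 / sqrt(3) = 0.68993357
uc = sqrt(0.26515122^2 + 0.84569971^2 + 0.10247032^2 + 0.70205793^2 + 0.68993357^2) = 1.328498
U = k * uc = 2 * 1.328498
U = 2.6570

2.6570


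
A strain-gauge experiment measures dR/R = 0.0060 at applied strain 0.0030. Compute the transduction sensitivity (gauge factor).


GF = (dR/R) / epsilon
= 0.0060 / 0.0030
= 2.0000

2.0000


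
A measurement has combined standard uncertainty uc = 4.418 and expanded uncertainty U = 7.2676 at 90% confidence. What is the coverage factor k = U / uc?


k = U / uc
k = 7.2676 / 4.418
k = 1.645

1.645


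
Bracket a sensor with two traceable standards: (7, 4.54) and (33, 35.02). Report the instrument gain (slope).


slope = (y2 - y1) / (x2 - x1)
= (35.02 - 4.54) / (33 - 7)
= 30.4800 / 26
= 1.1723

1.1723


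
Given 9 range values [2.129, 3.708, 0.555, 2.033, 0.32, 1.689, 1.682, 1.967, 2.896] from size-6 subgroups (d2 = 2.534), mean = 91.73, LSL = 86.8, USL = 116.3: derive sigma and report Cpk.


R_bar = (2.129 + 3.708 + 0.555 + 2.033 + 0.32 + 1.689 + 1.682 + 1.967 + 2.896) / 9 = 1.8865556
sigma = R_bar / d2 = 1.8865556 / 2.534 = 0.74449708
Cp = (USL - LSL)/(6*sigma) = (116.3 - 86.8)/(6*0.74449708) = 6.6040
Cpu = (116.3 - 91.73)/(3*0.74449708) = 11.0007
Cpl = (91.73 - 86.8)/(3*0.74449708) = 2.2073
Cpk = min(Cpu, Cpl) = 2.2073

2.2073


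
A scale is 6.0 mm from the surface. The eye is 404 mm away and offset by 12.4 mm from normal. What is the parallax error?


error = h * offset / d
= 6.0 * 12.4 / 404
= 0.1842

0.1842


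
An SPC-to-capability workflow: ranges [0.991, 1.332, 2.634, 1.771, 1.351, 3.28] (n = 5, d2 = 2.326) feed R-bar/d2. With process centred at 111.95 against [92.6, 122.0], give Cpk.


R_bar = (0.991 + 1.332 + 2.634 + 1.771 + 1.351 + 3.28) / 6 = 1.8931667
sigma = R_bar / d2 = 1.8931667 / 2.326 = 0.81391518
Cp = (USL - LSL)/(6*sigma) = (122.0 - 92.6)/(6*0.81391518) = 6.0203
Cpu = (122.0 - 111.95)/(3*0.81391518) = 4.1159
Cpl = (111.95 - 92.6)/(3*0.81391518) = 7.9247
Cpk = min(Cpu, Cpl) = 4.1159

4.1159


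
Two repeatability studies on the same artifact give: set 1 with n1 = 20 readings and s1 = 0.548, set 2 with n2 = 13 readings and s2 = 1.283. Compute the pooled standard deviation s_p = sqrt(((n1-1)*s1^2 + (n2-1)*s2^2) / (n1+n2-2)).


s_p = sqrt(((n1-1)*s1^2 + (n2-1)*s2^2) / (n1+n2-2))
numerator = (20-1)*0.548^2 + (13-1)*1.283^2 = 5.705776 + 19.753068 = 25.458844
denominator = 20 + 13 - 2 = 31
s_p^2 = 25.458844 / 31 = 0.82125303
s_p = sqrt(0.82125303) = 0.9062

0.9062


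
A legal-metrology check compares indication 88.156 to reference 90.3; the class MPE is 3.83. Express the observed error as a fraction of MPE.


e = indication - reference = 88.156 - 90.3 = -2.1440
|e| = 2.1440
ratio = |e| / MPE = 2.1440 / 3.83
ratio = 0.5598

0.5598


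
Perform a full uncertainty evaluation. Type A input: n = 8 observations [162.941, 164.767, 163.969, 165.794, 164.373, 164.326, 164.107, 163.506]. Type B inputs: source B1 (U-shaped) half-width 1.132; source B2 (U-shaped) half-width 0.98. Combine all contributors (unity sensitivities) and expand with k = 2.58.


mean = (162.941 + 164.767 + 163.969 + 165.794 + 164.373 + 164.326 + 164.107 + 163.506) / 8 = 164.222875
s = sqrt(sum((x - mean)^2)/(n-1)) = 0.84791095
u_A = s / sqrt(n) = 0.84791095 / sqrt(8) = 0.29978179
u_B1 = 1.132 / sqrt(2) = 0.80044488
u_B2 = 0.98 / sqrt(2) = 0.69296465
uc = sqrt(0.29978179^2 + 0.80044488^2 + 0.69296465^2) = 1.100355
U = k * uc = 2.58 * 1.100355
U = 2.8389

2.8389


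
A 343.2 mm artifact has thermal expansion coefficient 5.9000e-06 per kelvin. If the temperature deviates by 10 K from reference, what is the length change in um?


dL = L * alpha * dT
= 343.2 * 5.9000e-06 * 10
= 0.0202488 mm
dL_um = 0.0202488 * 1000 = 20.2488 um

20.2488


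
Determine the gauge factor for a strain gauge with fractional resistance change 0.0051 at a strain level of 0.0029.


GF = (dR/R) / epsilon
= 0.0051 / 0.0029
= 1.7586

1.7586


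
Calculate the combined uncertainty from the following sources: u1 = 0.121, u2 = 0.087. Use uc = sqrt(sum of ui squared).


uc = sqrt(0.121^2 + 0.087^2)
uc = sqrt(0.02221)
uc = 0.1490

0.1490


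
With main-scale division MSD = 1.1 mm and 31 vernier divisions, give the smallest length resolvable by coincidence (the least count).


LC = MSD / n_div
= 1.1 / 31
= 0.0355

0.0355


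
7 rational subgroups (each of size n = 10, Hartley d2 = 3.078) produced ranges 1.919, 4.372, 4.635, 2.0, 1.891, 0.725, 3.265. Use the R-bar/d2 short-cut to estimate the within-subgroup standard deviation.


R_bar = (1.919 + 4.372 + 4.635 + 2.0 + 1.891 + 0.725 + 3.265) / 7
R_bar = 18.807 / 7 = 2.6867143
sigma_hat = R_bar / d2 = 2.6867143 / 3.078 = 0.8729

0.8729


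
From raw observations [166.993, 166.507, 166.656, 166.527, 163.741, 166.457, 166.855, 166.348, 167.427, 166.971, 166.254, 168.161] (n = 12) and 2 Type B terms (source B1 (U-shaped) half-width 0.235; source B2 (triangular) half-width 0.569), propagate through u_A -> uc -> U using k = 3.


mean = (166.993 + 166.507 + 166.656 + 166.527 + 163.741 + 166.457 + 166.855 + 166.348 + 167.427 + 166.971 + 166.254 + 168.161) / 12 = 166.57475
s = sqrt(sum((x - mean)^2)/(n-1)) = 1.0385645
u_A = s / sqrt(n) = 1.0385645 / sqrt(12) = 0.29980775
u_B1 = 0.235 / sqrt(2) = 0.16617009
u_B2 = 0.569 / sqrt(6) = 0.23229328
uc = sqrt(0.29980775^2 + 0.16617009^2 + 0.23229328^2) = 0.41407409
U = k * uc = 3 * 0.41407409
U = 1.2422

1.2422


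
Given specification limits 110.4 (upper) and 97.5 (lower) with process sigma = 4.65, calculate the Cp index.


Cp = (USL - LSL) / (6 * sigma)
= (110.4 - 97.5) / (6 * 4.65)
= 12.9000 / 27.9000
= 0.4624

0.4624


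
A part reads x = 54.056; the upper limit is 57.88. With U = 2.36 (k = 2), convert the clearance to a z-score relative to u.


u = U / k = 2.36 / 2 = 1.18
margin = |USL - x| = |57.88 - 54.056| = 3.824
z = margin / u = 3.824 / 1.18
z = 3.2407

3.2407


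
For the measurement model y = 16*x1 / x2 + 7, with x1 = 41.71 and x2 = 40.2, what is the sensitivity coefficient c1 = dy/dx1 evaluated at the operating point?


y = 16*x1 / x2 + 7
dy/dx1 = 16/x2
Evaluate at x2 = 40.2: c1 = 16 / 40.2
c1 = 0.3980

0.3980


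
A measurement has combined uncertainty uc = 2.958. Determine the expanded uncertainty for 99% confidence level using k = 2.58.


U = k * uc
U = 2.58 * 2.958
U = 7.6316

7.6316


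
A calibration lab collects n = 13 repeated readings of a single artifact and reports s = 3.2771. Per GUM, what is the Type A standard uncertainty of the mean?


u_A = s / sqrt(n)
u_A = 3.2771 / sqrt(13)
u_A = 3.2771 / 3.6055513
u_A = 0.9089

0.9089


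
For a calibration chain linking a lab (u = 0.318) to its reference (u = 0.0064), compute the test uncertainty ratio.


TUR = u_lab / u_ref
= 0.318 / 0.0064
= 49.6875

49.6875


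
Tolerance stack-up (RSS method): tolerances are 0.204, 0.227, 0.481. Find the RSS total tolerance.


RSS = sqrt(0.204^2 + 0.227^2 + 0.481^2)
= sqrt(0.324506)
= 0.5697

0.5697


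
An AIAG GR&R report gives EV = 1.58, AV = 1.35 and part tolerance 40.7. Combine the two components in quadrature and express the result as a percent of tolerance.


GRR = sqrt(EV^2 + AV^2) = sqrt(1.58^2 + 1.35^2) = 2.0781963
%GRR = GRR / tol * 100 = 2.0781963 / 40.7 * 100
%GRR = 5.1061

5.1061


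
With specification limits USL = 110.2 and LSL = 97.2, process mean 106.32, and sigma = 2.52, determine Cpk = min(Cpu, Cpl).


Cpu = (USL - mean) / (3*sigma) = (110.2 - 106.32) / (3*2.52) = 0.5132
Cpl = (mean - LSL) / (3*sigma) = (106.32 - 97.2) / (3*2.52) = 1.2063
Cpk = min(Cpu, Cpl) = 0.5132

0.5132


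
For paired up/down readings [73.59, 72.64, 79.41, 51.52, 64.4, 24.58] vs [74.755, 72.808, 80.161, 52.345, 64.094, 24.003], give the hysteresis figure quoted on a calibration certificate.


|73.59 - 74.755| = 1.1650
|72.64 - 72.808| = 0.1680
|79.41 - 80.161| = 0.7510
|51.52 - 52.345| = 0.8250
|64.4 - 64.094| = 0.3060
|24.58 - 24.003| = 0.5770
hysteresis = max(diffs) = 1.1650

1.1650


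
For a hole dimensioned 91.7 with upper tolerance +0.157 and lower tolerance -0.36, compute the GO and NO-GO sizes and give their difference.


GO = nominal - lower_tol (smallest hole = maximum material condition)
GO = 91.7 - 0.36 = 91.34
NO-GO = nominal + upper_tol (largest hole = least material condition)
NO-GO = 91.7 + 0.157 = 91.857
spread = NO-GO - GO = 91.857 - 91.34 = 0.5170

0.5170


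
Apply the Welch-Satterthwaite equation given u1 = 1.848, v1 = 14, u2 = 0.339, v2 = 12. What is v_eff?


uc = sqrt(u1^2 + u2^2) = sqrt(1.848^2 + 0.339^2) = 1.8788361
v_eff = uc^4 / (u1^4/v1 + u2^4/v2)
= 1.8788361^4 / (1.848^4/14 + 0.339^4/12)
= 12.461077 / 0.83416738
v_eff = 14.9383

14.9383


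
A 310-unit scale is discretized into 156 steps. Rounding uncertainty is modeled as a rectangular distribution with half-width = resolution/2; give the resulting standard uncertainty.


resolution = range / divisions
resolution = 310 / 156 = 1.9871795
u_res = resolution / (2*sqrt(3))
u_res = 1.9871795 / 3.4641016
u_res = 0.5736

0.5736


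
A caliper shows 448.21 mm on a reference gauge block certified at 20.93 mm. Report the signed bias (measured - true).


Systematic error = measured - true
= 448.21 - 20.93
= 427.2800

427.2800


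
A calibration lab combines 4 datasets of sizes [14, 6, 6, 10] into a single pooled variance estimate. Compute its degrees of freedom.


nu = sum_i (n_i - 1)
nu = ((14 - 1) + (6 - 1) + (6 - 1) + (10 - 1))
nu = 13 + 5 + 5 + 9
nu = 32

32


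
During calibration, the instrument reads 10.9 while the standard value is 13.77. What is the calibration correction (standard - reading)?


Correction = standard - reading
= 13.77 - 10.9
= 2.8700

2.8700


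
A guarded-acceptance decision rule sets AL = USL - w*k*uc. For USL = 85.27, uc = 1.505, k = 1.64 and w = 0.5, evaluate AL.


U = k * uc = 1.64 * 1.505 = 2.4682
guard band g = w * U = 0.5 * 2.4682 = 1.2341
AL = USL - g = 85.27 - 1.2341
AL = 84.0359

84.0359


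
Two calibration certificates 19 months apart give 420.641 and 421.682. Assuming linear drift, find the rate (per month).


rate = (v2 - v1) / months
= (421.682 - 420.641) / 19
= 1.0410 / 19
= 0.0548

0.0548


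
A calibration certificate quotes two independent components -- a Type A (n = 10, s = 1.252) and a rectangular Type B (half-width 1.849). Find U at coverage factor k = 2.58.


u_A = s / sqrt(n) = 1.252 / sqrt(10) = 0.39591716
u_B = half_width / sqrt(3) = 1.849 / sqrt(3) = 1.0675206
uc = sqrt(u_A^2 + u_B^2) = sqrt(0.39591716^2 + 1.0675206^2) = 1.1385739
U = k * uc = 2.58 * 1.1385739
U = 2.9375

2.9375


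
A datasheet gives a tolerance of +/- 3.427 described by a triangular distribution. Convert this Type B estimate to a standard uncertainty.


u_B = half_width / sqrt(6)
u_B = 3.427 / 2.4494897
u_B = 1.3991

1.3991


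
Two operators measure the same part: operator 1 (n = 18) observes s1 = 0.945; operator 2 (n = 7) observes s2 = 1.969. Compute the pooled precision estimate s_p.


s_p = sqrt(((n1-1)*s1^2 + (n2-1)*s2^2) / (n1+n2-2))
numerator = (18-1)*0.945^2 + (7-1)*1.969^2 = 15.181425 + 23.261766 = 38.443191
denominator = 18 + 7 - 2 = 23
s_p^2 = 38.443191 / 23 = 1.6714431
s_p = sqrt(1.6714431) = 1.2928

1.2928


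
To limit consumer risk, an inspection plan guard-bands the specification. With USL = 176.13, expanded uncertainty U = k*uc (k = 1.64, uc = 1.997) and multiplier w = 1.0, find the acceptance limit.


U = k * uc = 1.64 * 1.997 = 3.27508
guard band g = w * U = 1.0 * 3.27508 = 3.27508
AL = USL - g = 176.13 - 3.27508
AL = 172.8549

172.8549


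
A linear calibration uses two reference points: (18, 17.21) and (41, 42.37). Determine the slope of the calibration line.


slope = (y2 - y1) / (x2 - x1)
= (42.37 - 17.21) / (41 - 18)
= 25.1600 / 23
= 1.0939

1.0939


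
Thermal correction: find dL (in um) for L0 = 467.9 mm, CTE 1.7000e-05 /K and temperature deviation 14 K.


dL = L * alpha * dT
= 467.9 * 1.7000e-05 * 14
= 0.1113602 mm
dL_um = 0.1113602 * 1000 = 111.3602 um

111.3602


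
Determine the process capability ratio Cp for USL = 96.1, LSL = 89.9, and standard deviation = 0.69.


Cp = (USL - LSL) / (6 * sigma)
= (96.1 - 89.9) / (6 * 0.69)
= 6.2000 / 4.1400
= 1.4976

1.4976


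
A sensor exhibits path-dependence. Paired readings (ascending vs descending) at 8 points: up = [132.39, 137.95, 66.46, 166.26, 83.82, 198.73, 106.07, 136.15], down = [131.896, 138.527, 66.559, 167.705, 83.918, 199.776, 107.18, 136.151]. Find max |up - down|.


|132.39 - 131.896| = 0.4940
|137.95 - 138.527| = 0.5770
|66.46 - 66.559| = 0.0990
|166.26 - 167.705| = 1.4450
|83.82 - 83.918| = 0.0980
|198.73 - 199.776| = 1.0460
|106.07 - 107.18| = 1.1100
|136.15 - 136.151| = 0.0010
hysteresis = max(diffs) = 1.4450

1.4450


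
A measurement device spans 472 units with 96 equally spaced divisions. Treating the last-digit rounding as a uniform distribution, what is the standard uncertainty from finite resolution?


resolution = range / divisions
resolution = 472 / 96 = 4.9166667
u_res = resolution / (2*sqrt(3))
u_res = 4.9166667 / 3.4641016
u_res = 1.4193

1.4193


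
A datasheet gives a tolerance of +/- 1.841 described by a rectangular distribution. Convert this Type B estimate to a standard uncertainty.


u_B = half_width / sqrt(3)
u_B = 1.841 / 1.7320508
u_B = 1.0629

1.0629


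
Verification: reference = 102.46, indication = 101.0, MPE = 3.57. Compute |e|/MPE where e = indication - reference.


e = indication - reference = 101.0 - 102.46 = -1.4600
|e| = 1.4600
ratio = |e| / MPE = 1.4600 / 3.57
ratio = 0.4090

0.4090


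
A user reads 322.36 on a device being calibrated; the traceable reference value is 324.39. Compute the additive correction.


Correction = standard - reading
= 324.39 - 322.36
= 2.0300

2.0300


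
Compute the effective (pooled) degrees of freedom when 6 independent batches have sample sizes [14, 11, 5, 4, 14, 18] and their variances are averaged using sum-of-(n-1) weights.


nu = sum_i (n_i - 1)
nu = ((14 - 1) + (11 - 1) + (5 - 1) + (4 - 1) + (14 - 1) + (18 - 1))
nu = 13 + 10 + 4 + 3 + 13 + 17
nu = 60

60


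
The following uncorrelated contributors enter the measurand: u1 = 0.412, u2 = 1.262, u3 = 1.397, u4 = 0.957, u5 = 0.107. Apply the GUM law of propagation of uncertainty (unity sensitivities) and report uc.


uc = sqrt(0.412^2 + 1.262^2 + 1.397^2 + 0.957^2 + 0.107^2)
uc = sqrt(4.641295)
uc = 2.1544

2.1544


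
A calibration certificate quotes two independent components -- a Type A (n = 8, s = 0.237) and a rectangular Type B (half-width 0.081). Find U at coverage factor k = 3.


u_A = s / sqrt(n) = 0.237 / sqrt(8) = 0.083792154
u_B = half_width / sqrt(3) = 0.081 / sqrt(3) = 0.046765372
uc = sqrt(u_A^2 + u_B^2) = sqrt(0.083792154^2 + 0.046765372^2) = 0.095958976
U = k * uc = 3 * 0.095958976
U = 0.2879

0.2879


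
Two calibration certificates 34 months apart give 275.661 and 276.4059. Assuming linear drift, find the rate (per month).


rate = (v2 - v1) / months
= (276.4059 - 275.661) / 34
= 0.7449 / 34
= 0.0219

0.0219


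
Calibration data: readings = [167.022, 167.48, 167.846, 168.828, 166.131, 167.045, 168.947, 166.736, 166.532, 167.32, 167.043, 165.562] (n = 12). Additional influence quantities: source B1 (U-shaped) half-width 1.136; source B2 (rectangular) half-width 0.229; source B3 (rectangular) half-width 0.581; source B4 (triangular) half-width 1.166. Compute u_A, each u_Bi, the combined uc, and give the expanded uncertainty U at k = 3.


mean = (167.022 + 167.48 + 167.846 + 168.828 + 166.131 + 167.045 + 168.947 + 166.736 + 166.532 + 167.32 + 167.043 + 165.562) / 12 = 167.2076667
s = sqrt(sum((x - mean)^2)/(n-1)) = 0.98992592
u_A = s / sqrt(n) = 0.98992592 / sqrt(12) = 0.285767
u_B1 = 1.136 / sqrt(2) = 0.8032733
u_B2 = 0.229 / sqrt(3) = 0.13221321
u_B3 = 0.581 / sqrt(3) = 0.33544051
u_B4 = 1.166 / sqrt(6) = 0.47601751
uc = sqrt(0.285767^2 + 0.8032733^2 + 0.13221321^2 + 0.33544051^2 + 0.47601751^2) = 1.040915
U = k * uc = 3 * 1.040915
U = 3.1227

3.1227


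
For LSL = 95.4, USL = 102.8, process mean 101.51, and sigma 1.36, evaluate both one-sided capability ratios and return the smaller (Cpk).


Cpu = (USL - mean) / (3*sigma) = (102.8 - 101.51) / (3*1.36) = 0.3162
Cpl = (mean - LSL) / (3*sigma) = (101.51 - 95.4) / (3*1.36) = 1.4975
Cpk = min(Cpu, Cpl) = 0.3162

0.3162


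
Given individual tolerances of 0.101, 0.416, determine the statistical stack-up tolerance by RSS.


RSS = sqrt(0.101^2 + 0.416^2)
= sqrt(0.183257)
= 0.4281

0.4281


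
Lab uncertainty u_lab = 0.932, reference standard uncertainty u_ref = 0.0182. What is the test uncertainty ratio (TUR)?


TUR = u_lab / u_ref
= 0.932 / 0.0182
= 51.2088

51.2088


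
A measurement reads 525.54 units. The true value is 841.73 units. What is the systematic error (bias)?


Systematic error = measured - true
= 525.54 - 841.73
= -316.1900

-316.1900


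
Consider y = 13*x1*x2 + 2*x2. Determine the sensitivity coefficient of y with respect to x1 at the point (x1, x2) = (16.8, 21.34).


y = 13*x1*x2 + 2*x2
dy/dx1 = 13*x2
Evaluate at x2 = 21.34: c1 = 13 * 21.34
c1 = 277.4200

277.4200


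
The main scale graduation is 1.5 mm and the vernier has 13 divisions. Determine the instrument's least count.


LC = MSD / n_div
= 1.5 / 13
= 0.1154

0.1154


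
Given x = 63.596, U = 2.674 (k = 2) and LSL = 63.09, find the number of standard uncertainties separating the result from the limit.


u = U / k = 2.674 / 2 = 1.337
margin = |LSL - x| = |63.09 - 63.596| = 0.506
z = margin / u = 0.506 / 1.337
z = 0.3785

0.3785


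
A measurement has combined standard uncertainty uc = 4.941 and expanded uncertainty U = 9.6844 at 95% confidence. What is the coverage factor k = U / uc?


k = U / uc
k = 9.6844 / 4.941
k = 1.96

1.96


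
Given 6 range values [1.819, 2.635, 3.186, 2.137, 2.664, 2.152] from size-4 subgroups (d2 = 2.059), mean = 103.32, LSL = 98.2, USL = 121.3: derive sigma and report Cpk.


R_bar = (1.819 + 2.635 + 3.186 + 2.137 + 2.664 + 2.152) / 6 = 2.4321667
sigma = R_bar / d2 = 2.4321667 / 2.059 = 1.1812369
Cp = (USL - LSL)/(6*sigma) = (121.3 - 98.2)/(6*1.1812369) = 3.2593
Cpu = (121.3 - 103.32)/(3*1.1812369) = 5.0738
Cpl = (103.32 - 98.2)/(3*1.1812369) = 1.4448
Cpk = min(Cpu, Cpl) = 1.4448

1.4448


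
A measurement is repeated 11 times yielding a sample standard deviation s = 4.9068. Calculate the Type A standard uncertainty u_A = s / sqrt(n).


u_A = s / sqrt(n)
u_A = 4.9068 / sqrt(11)
u_A = 4.9068 / 3.3166248
u_A = 1.4795

1.4795


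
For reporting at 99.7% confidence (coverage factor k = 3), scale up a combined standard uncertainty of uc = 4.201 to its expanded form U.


U = k * uc
U = 3 * 4.201
U = 12.6030

12.6030
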